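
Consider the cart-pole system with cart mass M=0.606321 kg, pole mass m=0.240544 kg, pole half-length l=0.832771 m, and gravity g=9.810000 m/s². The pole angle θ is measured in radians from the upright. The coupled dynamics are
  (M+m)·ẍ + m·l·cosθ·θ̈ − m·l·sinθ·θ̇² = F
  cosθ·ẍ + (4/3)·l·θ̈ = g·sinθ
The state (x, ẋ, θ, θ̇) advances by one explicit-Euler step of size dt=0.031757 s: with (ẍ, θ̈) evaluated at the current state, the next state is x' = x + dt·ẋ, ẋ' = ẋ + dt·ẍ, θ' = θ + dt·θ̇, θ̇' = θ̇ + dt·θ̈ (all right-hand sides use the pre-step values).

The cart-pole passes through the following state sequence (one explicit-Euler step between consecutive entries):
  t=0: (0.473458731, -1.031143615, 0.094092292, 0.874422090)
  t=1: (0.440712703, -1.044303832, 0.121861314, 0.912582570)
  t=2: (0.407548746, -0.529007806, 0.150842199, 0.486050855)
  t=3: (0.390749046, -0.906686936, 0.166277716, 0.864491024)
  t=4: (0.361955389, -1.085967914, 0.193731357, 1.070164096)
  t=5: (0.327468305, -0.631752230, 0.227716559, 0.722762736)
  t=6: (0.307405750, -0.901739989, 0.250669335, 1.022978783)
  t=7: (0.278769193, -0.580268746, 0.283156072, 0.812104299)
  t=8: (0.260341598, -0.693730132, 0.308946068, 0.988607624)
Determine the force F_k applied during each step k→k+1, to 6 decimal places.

step 0→1:
  ẍ = (ẋ'−ẋ)/dt = (-1.044303832−-1.031143615)/0.031757 = -0.414404
  θ̈ = (θ̇'−θ̇)/dt = (0.912582570−0.874422090)/0.031757 = 1.201640
  sinθ=0.093954, cosθ=0.995577
  F = (M+m)·ẍ + m·l·cosθ·θ̈ − m·l·sinθ·θ̇² = -0.350944 + 0.239645 − 0.014390 = -0.125689
step 1→2:
  ẍ = (ẋ'−ẋ)/dt = (-0.529007806−-1.044303832)/0.031757 = 16.226219
  θ̈ = (θ̇'−θ̇)/dt = (0.486050855−0.912582570)/0.031757 = -13.431109
  sinθ=0.121560, cosθ=0.992584
  F = (M+m)·ẍ + m·l·cosθ·θ̈ − m·l·sinθ·θ̇² = 13.741417 + -2.670541 − 0.020279 = 11.050596
step 2→3:
  ẍ = (ẋ'−ẋ)/dt = (-0.906686936−-0.529007806)/0.031757 = -11.892784
  θ̈ = (θ̇'−θ̇)/dt = (0.864491024−0.486050855)/0.031757 = 11.916748
  sinθ=0.150271, cosθ=0.988645
  F = (M+m)·ẍ + m·l·cosθ·θ̈ − m·l·sinθ·θ̇² = -10.071582 + 2.360034 − 0.007111 = -7.718660
step 3→4:
  ẍ = (ẋ'−ẋ)/dt = (-1.085967914−-0.906686936)/0.031757 = -5.645400
  θ̈ = (θ̇'−θ̇)/dt = (1.070164096−0.864491024)/0.031757 = 6.476464
  sinθ=0.165513, cosθ=0.986208
  F = (M+m)·ẍ + m·l·cosθ·θ̈ − m·l·sinθ·θ̇² = -4.780892 + 1.279459 − 0.024778 = -3.526211
step 4→5:
  ẍ = (ẋ'−ẋ)/dt = (-0.631752230−-1.085967914)/0.031757 = 14.302852
  θ̈ = (θ̇'−θ̇)/dt = (0.722762736−1.070164096)/0.031757 = -10.939363
  sinθ=0.192522, cosθ=0.981293
  F = (M+m)·ẍ + m·l·cosθ·θ̈ − m·l·sinθ·θ̇² = 12.112585 + -2.150358 − 0.044167 = 9.918060
step 5→6:
  ẍ = (ẋ'−ẋ)/dt = (-0.901739989−-0.631752230)/0.031757 = -8.501677
  θ̈ = (θ̇'−θ̇)/dt = (1.022978783−0.722762736)/0.031757 = 9.453539
  sinθ=0.225754, cosθ=0.974184
  F = (M+m)·ẍ + m·l·cosθ·θ̈ − m·l·sinθ·θ̇² = -7.199773 + 1.844827 − 0.023624 = -5.378569
step 6→7:
  ẍ = (ẋ'−ẋ)/dt = (-0.580268746−-0.901739989)/0.031757 = 10.122847
  θ̈ = (θ̇'−θ̇)/dt = (0.812104299−1.022978783)/0.031757 = -6.640252
  sinθ=0.248052, cosθ=0.968747
  F = (M+m)·ẍ + m·l·cosθ·θ̈ − m·l·sinθ·θ̇² = 8.572685 + -1.288590 − 0.051999 = 7.232095
step 7→8:
  ẍ = (ẋ'−ẋ)/dt = (-0.693730132−-0.580268746)/0.031757 = -3.572799
  θ̈ = (θ̇'−θ̇)/dt = (0.988607624−0.812104299)/0.031757 = 5.557934
  sinθ=0.279387, cosθ=0.960178
  F = (M+m)·ẍ + m·l·cosθ·θ̈ − m·l·sinθ·θ̇² = -3.025679 + 1.069019 − 0.036911 = -1.993570

F_0 = -0.125689 N
F_1 = 11.050596 N
F_2 = -7.718660 N
F_3 = -3.526211 N
F_4 = 9.918060 N
F_5 = -5.378569 N
F_6 = 7.232095 N
F_7 = -1.993570 N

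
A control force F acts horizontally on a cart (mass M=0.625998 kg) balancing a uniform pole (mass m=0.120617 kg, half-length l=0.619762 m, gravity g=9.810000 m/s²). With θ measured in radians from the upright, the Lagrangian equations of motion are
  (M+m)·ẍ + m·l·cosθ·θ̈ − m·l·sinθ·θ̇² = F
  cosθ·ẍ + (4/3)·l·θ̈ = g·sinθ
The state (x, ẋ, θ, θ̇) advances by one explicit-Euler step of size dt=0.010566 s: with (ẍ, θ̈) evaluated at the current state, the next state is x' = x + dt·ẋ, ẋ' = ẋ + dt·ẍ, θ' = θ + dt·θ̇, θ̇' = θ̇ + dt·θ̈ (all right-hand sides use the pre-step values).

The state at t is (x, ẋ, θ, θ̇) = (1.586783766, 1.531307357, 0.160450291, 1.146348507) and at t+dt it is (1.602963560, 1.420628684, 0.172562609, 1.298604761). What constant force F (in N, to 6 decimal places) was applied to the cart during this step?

F = -6.773106 N

ẍ = (ẋ'−ẋ)/dt = (1.420628684−1.531307357)/0.010566 = -10.474983
θ̈ = (θ̇'−θ̇)/dt = (1.298604761−1.146348507)/0.010566 = 14.410018
sinθ=0.159763, cosθ=0.987155
F = (M+m)·ẍ + m·l·cosθ·θ̈ − m·l·sinθ·θ̇² = -7.820780 + 1.063368 − 0.015694 = -6.773106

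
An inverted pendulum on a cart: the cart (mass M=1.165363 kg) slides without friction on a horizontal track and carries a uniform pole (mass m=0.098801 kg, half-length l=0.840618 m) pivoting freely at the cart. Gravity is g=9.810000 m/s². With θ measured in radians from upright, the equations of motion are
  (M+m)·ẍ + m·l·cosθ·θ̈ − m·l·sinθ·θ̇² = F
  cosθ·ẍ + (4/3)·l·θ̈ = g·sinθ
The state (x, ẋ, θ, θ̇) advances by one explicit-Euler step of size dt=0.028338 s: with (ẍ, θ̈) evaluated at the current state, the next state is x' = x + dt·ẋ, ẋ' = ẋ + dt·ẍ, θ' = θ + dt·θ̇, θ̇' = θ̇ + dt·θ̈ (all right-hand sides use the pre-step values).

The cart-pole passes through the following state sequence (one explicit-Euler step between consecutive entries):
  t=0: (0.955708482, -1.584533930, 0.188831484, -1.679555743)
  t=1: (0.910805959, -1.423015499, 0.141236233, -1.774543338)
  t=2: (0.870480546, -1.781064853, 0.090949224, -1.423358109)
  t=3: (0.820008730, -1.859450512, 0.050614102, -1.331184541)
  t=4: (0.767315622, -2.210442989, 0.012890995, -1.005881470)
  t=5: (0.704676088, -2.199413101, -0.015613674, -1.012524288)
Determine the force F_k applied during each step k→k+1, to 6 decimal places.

step 0→1:
  ẍ = (ẋ'−ẋ)/dt = (-1.423015499−-1.584533930)/0.028338 = 5.699712
  θ̈ = (θ̇'−θ̇)/dt = (-1.774543338−-1.679555743)/0.028338 = -3.351951
  sinθ=0.187711, cosθ=0.982224
  F = (M+m)·ẍ + m·l·cosθ·θ̈ − m·l·sinθ·θ̇² = 7.205370 + -0.273444 − 0.043978 = 6.887948
step 1→2:
  ẍ = (ẋ'−ẋ)/dt = (-1.781064853−-1.423015499)/0.028338 = -12.634955
  θ̈ = (θ̇'−θ̇)/dt = (-1.423358109−-1.774543338)/0.028338 = 12.392732
  sinθ=0.140767, cosθ=0.990043
  F = (M+m)·ẍ + m·l·cosθ·θ̈ − m·l·sinθ·θ̇² = -15.972655 + 1.019016 − 0.036816 = -14.990455
step 2→3:
  ẍ = (ẋ'−ẋ)/dt = (-1.859450512−-1.781064853)/0.028338 = -2.766097
  θ̈ = (θ̇'−θ̇)/dt = (-1.331184541−-1.423358109)/0.028338 = 3.252649
  sinθ=0.090824, cosθ=0.995867
  F = (M+m)·ẍ + m·l·cosθ·θ̈ − m·l·sinθ·θ̇² = -3.496800 + 0.269029 − 0.015282 = -3.243054
step 3→4:
  ẍ = (ẋ'−ẋ)/dt = (-2.210442989−-1.859450512)/0.028338 = -12.385930
  θ̈ = (θ̇'−θ̇)/dt = (-1.005881470−-1.331184541)/0.028338 = 11.479394
  sinθ=0.050592, cosθ=0.998719
  F = (M+m)·ẍ + m·l·cosθ·θ̈ − m·l·sinθ·θ̇² = -15.657846 + 0.952187 − 0.007446 = -14.713105
step 4→5:
  ẍ = (ẋ'−ẋ)/dt = (-2.199413101−-2.210442989)/0.028338 = 0.389226
  θ̈ = (θ̇'−θ̇)/dt = (-1.012524288−-1.005881470)/0.028338 = -0.234414
  sinθ=0.012891, cosθ=0.999917
  F = (M+m)·ẍ + m·l·cosθ·θ̈ − m·l·sinθ·θ̇² = 0.492046 + -0.019467 − 0.001083 = 0.471495

F_0 = 6.887948 N
F_1 = -14.990455 N
F_2 = -3.243054 N
F_3 = -14.713105 N
F_4 = 0.471495 N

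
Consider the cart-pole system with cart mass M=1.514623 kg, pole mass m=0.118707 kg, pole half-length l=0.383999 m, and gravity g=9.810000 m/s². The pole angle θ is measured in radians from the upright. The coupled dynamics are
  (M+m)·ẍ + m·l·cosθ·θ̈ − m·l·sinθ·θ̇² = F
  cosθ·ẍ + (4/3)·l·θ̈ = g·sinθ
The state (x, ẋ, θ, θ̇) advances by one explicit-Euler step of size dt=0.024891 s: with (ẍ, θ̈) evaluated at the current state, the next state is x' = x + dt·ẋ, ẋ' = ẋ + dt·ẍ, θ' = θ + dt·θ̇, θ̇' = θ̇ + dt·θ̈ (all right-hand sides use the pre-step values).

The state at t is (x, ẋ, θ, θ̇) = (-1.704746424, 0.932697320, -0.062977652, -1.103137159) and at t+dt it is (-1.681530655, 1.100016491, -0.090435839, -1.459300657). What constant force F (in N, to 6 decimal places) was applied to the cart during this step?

ẍ = (ẋ'−ẋ)/dt = (1.100016491−0.932697320)/0.024891 = 6.722075
θ̈ = (θ̇'−θ̇)/dt = (-1.459300657−-1.103137159)/0.024891 = -14.308927
sinθ=-0.062936, cosθ=0.998018
F = (M+m)·ẍ + m·l·cosθ·θ̈ − m·l·sinθ·θ̇² = 10.979367 + -0.650956 − -0.003491 = 10.331902

F = 10.331902 N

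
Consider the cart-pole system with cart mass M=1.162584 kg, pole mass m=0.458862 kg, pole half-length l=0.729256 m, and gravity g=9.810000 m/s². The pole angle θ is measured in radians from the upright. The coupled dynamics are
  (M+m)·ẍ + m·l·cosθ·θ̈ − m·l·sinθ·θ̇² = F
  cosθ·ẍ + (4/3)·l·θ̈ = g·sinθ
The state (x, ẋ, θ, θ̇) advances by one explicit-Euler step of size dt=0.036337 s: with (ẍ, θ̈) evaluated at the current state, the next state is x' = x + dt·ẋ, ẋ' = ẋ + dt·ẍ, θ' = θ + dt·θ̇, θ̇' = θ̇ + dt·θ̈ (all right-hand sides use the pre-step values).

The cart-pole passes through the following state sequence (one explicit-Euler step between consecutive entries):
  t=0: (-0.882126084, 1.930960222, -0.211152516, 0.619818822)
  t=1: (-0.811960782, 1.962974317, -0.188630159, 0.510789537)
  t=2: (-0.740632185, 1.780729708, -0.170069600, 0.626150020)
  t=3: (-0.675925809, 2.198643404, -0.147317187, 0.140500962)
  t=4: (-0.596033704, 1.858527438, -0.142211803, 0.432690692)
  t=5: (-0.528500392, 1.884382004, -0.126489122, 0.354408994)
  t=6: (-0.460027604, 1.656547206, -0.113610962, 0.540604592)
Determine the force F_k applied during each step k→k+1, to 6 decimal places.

step 0→1:
  ẍ = (ẋ'−ẋ)/dt = (1.962974317−1.930960222)/0.036337 = 0.881033
  θ̈ = (θ̇'−θ̇)/dt = (0.510789537−0.619818822)/0.036337 = -3.000503
  sinθ=-0.209587, cosθ=0.977790
  F = (M+m)·ẍ + m·l·cosθ·θ̈ − m·l·sinθ·θ̇² = 1.428547 + -0.981752 − -0.026944 = 0.473739
step 1→2:
  ẍ = (ẋ'−ẋ)/dt = (1.780729708−1.962974317)/0.036337 = -5.015401
  θ̈ = (θ̇'−θ̇)/dt = (0.626150020−0.510789537)/0.036337 = 3.174739
  sinθ=-0.187514, cosθ=0.982262
  F = (M+m)·ẍ + m·l·cosθ·θ̈ − m·l·sinθ·θ̇² = -8.132201 + 1.043512 − -0.016371 = -7.072318
step 2→3:
  ẍ = (ẋ'−ẋ)/dt = (2.198643404−1.780729708)/0.036337 = 11.501051
  θ̈ = (θ̇'−θ̇)/dt = (0.140500962−0.626150020)/0.036337 = -13.365139
  sinθ=-0.169251, cosθ=0.985573
  F = (M+m)·ẍ + m·l·cosθ·θ̈ − m·l·sinθ·θ̇² = 18.648333 + -4.407825 − -0.022205 = 14.262713
step 3→4:
  ẍ = (ẋ'−ẋ)/dt = (1.858527438−2.198643404)/0.036337 = -9.360045
  θ̈ = (θ̇'−θ̇)/dt = (0.432690692−0.140500962)/0.036337 = 8.041108
  sinθ=-0.146785, cosθ=0.989168
  F = (M+m)·ẍ + m·l·cosθ·θ̈ − m·l·sinθ·θ̇² = -15.176808 + 2.661633 − -0.000970 = -12.514205
step 4→5:
  ẍ = (ẋ'−ẋ)/dt = (1.884382004−1.858527438)/0.036337 = 0.711522
  θ̈ = (θ̇'−θ̇)/dt = (0.354408994−0.432690692)/0.036337 = -2.154325
  sinθ=-0.141733, cosθ=0.989905
  F = (M+m)·ẍ + m·l·cosθ·θ̈ − m·l·sinθ·θ̇² = 1.153694 + -0.713620 − -0.008879 = 0.448954
step 5→6:
  ẍ = (ẋ'−ẋ)/dt = (1.656547206−1.884382004)/0.036337 = -6.270050
  θ̈ = (θ̇'−θ̇)/dt = (0.540604592−0.354408994)/0.036337 = 5.124132
  sinθ=-0.126152, cosθ=0.992011
  F = (M+m)·ẍ + m·l·cosθ·θ̈ − m·l·sinθ·θ̇² = -10.166547 + 1.700979 − -0.005302 = -8.460266

F_0 = 0.473739 N
F_1 = -7.072318 N
F_2 = 14.262713 N
F_3 = -12.514205 N
F_4 = 0.448954 N
F_5 = -8.460266 N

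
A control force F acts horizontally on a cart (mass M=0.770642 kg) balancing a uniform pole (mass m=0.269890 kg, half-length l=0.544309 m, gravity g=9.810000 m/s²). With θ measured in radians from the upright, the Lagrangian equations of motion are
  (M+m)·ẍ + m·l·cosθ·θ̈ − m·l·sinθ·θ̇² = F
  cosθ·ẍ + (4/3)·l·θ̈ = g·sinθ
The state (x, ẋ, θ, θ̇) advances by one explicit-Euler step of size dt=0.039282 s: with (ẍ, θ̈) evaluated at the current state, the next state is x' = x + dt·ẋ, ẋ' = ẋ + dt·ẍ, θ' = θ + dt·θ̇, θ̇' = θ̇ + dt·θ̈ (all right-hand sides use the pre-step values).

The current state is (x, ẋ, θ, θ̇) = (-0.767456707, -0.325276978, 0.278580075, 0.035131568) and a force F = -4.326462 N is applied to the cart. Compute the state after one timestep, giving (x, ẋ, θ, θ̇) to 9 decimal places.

sinθ=0.274990744, cosθ=0.961446874
temp = (F + m·l·θ̇²·sinθ)/(M+m) = (-4.326462 + 0.000049859)/1.040532 = -4.157884756
θ̈ = (g·sinθ − cosθ·temp)/(l·(4/3 − m·cos²θ/(M+m))) = 11.247970164
ẍ = temp − m·l·θ̈·cosθ/(M+m) = -5.684664238
Euler: x'=-0.767456707+0.039282·-0.325276978=-0.780234237, ẋ'=-0.325276978+0.039282·-5.684664238=-0.548581959
       θ'=0.278580075+0.039282·0.035131568=0.279960113, θ̇'=0.035131568+0.039282·11.247970164=0.476974332

(-0.780234237, -0.548581959, 0.279960113, 0.476974332)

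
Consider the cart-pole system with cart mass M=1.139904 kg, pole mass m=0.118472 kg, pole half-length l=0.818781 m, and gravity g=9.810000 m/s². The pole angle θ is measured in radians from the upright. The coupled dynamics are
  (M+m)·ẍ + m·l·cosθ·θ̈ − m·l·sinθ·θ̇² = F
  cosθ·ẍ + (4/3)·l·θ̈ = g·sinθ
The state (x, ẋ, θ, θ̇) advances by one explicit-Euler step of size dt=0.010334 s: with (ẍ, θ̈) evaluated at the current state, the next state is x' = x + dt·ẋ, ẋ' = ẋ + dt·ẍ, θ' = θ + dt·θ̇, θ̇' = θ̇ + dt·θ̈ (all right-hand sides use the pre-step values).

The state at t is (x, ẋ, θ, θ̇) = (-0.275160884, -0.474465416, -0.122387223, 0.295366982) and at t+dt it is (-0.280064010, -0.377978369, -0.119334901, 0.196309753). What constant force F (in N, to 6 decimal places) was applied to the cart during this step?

ẍ = (ẋ'−ẋ)/dt = (-0.377978369−-0.474465416)/0.010334 = 9.336854
θ̈ = (θ̇'−θ̇)/dt = (0.196309753−0.295366982)/0.010334 = -9.585565
sinθ=-0.122082, cosθ=0.992520
F = (M+m)·ẍ + m·l·cosθ·θ̈ − m·l·sinθ·θ̇² = 11.749273 + -0.922870 − -0.001033 = 10.827436

F = 10.827436 N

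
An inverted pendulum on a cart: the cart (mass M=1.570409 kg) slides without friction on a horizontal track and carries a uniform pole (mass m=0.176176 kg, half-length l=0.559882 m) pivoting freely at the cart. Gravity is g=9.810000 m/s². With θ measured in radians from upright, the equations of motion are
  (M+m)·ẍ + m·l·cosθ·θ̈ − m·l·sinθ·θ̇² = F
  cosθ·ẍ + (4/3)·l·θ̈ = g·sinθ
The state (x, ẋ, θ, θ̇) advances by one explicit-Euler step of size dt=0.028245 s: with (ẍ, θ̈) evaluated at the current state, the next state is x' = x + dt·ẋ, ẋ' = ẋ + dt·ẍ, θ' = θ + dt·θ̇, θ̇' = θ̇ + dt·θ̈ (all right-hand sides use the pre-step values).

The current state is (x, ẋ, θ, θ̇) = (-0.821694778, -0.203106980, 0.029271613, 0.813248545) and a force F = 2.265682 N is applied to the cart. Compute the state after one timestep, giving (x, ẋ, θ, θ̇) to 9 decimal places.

sinθ=0.029267433, cosθ=0.999571617
temp = (F + m·l·θ̇²·sinθ)/(M+m) = (2.265682 + 0.001909301)/1.746585 = 1.298299998
θ̈ = (g·sinθ − cosθ·temp)/(l·(4/3 − m·cos²θ/(M+m))) = -1.464505312
ẍ = temp − m·l·θ̈·cosθ/(M+m) = 1.380971988
Euler: x'=-0.821694778+0.028245·-0.203106980=-0.827431535, ẋ'=-0.203106980+0.028245·1.380971988=-0.164101426
       θ'=0.029271613+0.028245·0.813248545=0.052241818, θ̇'=0.813248545+0.028245·-1.464505312=0.771883592

(-0.827431535, -0.164101426, 0.052241818, 0.771883592)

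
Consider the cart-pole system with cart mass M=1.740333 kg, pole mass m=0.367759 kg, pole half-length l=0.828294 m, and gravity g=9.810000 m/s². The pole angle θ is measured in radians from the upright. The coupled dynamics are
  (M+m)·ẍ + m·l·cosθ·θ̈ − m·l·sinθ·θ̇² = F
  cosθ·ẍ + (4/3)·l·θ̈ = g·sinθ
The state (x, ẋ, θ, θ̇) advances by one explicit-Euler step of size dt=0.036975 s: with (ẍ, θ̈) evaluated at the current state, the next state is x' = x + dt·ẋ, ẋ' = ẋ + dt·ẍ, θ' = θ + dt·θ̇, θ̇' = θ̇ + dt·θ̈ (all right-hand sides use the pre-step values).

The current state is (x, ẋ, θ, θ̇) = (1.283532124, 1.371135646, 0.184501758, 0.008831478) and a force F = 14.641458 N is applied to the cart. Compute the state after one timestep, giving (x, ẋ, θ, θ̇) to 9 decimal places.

(1.334229865, 1.655311326, 0.184828302, -0.183861222)

sinθ=0.183456771, cosθ=0.983027779
temp = (F + m·l·θ̇²·sinθ)/(M+m) = (14.641458 + 0.000004359)/2.108092 = 6.945362137
θ̈ = (g·sinθ − cosθ·temp)/(l·(4/3 − m·cos²θ/(M+m))) = -5.211432047
ẍ = temp − m·l·θ̈·cosθ/(M+m) = 7.685616771
Euler: x'=1.283532124+0.036975·1.371135646=1.334229865, ẋ'=1.371135646+0.036975·7.685616771=1.655311326
       θ'=0.184501758+0.036975·0.008831478=0.184828302, θ̇'=0.008831478+0.036975·-5.211432047=-0.183861222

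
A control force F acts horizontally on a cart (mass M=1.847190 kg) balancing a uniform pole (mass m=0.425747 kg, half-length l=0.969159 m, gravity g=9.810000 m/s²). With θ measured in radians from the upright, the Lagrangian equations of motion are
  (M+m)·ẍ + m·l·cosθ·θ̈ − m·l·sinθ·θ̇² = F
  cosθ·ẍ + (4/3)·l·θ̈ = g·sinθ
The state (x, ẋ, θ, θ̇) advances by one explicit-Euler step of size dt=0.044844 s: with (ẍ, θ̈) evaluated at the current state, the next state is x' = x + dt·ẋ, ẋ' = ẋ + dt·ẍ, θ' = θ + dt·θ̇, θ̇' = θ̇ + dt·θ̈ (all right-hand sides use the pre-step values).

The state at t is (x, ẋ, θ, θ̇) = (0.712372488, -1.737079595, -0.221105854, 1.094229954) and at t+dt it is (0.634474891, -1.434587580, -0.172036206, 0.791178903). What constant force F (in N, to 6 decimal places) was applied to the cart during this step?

ẍ = (ẋ'−ẋ)/dt = (-1.434587580−-1.737079595)/0.044844 = 6.745429
θ̈ = (θ̇'−θ̇)/dt = (0.791178903−1.094229954)/0.044844 = -6.757895
sinθ=-0.219309, cosθ=0.975656
F = (M+m)·ẍ + m·l·cosθ·θ̈ − m·l·sinθ·θ̇² = 15.331935 + -2.720537 − -0.108348 = 12.719746

F = 12.719746 N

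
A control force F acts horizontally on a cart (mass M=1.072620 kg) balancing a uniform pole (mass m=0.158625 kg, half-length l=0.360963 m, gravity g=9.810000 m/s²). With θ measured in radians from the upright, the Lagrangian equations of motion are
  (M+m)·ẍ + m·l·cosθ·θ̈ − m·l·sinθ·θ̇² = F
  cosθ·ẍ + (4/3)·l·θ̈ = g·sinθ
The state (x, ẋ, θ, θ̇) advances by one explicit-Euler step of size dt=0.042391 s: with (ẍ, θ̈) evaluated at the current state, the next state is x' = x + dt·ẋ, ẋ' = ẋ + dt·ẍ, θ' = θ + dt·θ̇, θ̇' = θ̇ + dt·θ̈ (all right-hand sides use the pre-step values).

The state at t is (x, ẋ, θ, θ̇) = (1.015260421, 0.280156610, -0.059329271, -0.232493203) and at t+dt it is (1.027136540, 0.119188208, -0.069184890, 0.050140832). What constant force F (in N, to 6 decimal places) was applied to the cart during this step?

ẍ = (ẋ'−ẋ)/dt = (0.119188208−0.280156610)/0.042391 = -3.797231
θ̈ = (θ̇'−θ̇)/dt = (0.050140832−-0.232493203)/0.042391 = 6.667312
sinθ=-0.059294, cosθ=0.998241
F = (M+m)·ẍ + m·l·cosθ·θ̈ − m·l·sinθ·θ̇² = -4.675321 + 0.381084 − -0.000184 = -4.294054

F = -4.294054 N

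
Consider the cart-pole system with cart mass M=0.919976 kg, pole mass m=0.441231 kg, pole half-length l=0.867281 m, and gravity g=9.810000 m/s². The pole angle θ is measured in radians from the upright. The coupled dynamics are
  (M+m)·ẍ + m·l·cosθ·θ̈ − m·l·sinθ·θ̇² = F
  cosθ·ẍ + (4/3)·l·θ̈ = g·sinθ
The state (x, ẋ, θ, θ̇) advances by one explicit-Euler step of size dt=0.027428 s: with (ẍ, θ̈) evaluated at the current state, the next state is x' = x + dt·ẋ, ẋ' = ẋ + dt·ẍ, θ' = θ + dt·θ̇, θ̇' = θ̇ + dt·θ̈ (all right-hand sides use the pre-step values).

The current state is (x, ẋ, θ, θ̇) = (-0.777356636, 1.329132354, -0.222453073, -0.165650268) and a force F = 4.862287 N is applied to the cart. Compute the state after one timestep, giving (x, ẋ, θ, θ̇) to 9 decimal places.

sinθ=-0.220622912, cosθ=0.975359180
temp = (F + m·l·θ̇²·sinθ)/(M+m) = (4.862287 + -0.002316652)/1.361207 = 3.570338933
θ̈ = (g·sinθ − cosθ·temp)/(l·(4/3 − m·cos²θ/(M+m))) = -6.352200331
ẍ = temp − m·l·θ̈·cosθ/(M+m) = 5.312107457
Euler: x'=-0.777356636+0.027428·1.329132354=-0.740901194, ẋ'=1.329132354+0.027428·5.312107457=1.474832837
       θ'=-0.222453073+0.027428·-0.165650268=-0.226996529, θ̇'=-0.165650268+0.027428·-6.352200331=-0.339878419

(-0.740901194, 1.474832837, -0.226996529, -0.339878419)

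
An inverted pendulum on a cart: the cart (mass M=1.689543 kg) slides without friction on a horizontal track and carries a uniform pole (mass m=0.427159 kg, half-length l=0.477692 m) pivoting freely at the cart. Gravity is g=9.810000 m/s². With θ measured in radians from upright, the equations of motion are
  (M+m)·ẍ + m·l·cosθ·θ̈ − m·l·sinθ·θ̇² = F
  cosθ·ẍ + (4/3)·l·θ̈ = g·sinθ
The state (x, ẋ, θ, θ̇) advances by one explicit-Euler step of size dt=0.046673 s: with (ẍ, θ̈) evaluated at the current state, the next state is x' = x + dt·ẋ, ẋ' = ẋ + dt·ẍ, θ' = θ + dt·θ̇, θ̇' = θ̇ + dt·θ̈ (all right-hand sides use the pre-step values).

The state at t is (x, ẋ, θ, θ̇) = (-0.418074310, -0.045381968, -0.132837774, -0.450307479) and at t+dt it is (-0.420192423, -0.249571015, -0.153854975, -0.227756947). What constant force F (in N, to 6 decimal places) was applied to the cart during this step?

ẍ = (ẋ'−ẋ)/dt = (-0.249571015−-0.045381968)/0.046673 = -4.374886
θ̈ = (θ̇'−θ̇)/dt = (-0.227756947−-0.450307479)/0.046673 = 4.768293
sinθ=-0.132447, cosθ=0.991190
F = (M+m)·ẍ + m·l·cosθ·θ̈ − m·l·sinθ·θ̇² = -9.260330 + 0.964400 − -0.005480 = -8.290449

F = -8.290449 N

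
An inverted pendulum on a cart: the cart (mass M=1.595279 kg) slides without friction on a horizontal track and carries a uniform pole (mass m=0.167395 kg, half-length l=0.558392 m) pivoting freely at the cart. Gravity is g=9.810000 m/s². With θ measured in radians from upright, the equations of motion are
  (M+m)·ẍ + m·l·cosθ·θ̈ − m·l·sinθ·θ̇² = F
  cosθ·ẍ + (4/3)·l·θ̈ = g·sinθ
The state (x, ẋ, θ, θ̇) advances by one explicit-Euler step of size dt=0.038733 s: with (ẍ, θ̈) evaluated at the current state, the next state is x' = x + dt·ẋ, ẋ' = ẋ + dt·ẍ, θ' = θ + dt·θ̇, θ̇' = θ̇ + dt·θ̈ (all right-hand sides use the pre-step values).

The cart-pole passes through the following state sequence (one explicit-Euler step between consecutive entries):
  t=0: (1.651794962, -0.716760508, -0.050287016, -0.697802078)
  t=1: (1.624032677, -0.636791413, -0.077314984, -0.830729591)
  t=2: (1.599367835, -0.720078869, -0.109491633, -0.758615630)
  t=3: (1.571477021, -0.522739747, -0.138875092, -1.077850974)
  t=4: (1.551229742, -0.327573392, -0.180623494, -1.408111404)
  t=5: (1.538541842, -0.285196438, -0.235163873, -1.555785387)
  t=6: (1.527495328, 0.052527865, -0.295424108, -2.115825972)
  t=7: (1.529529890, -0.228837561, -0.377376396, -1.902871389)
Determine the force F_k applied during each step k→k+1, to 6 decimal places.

F_0 = 3.321167 N
F_1 = -3.611782 N
F_2 = 8.220673 N
F_3 = 8.107402 N
F_4 = 1.611223 N
F_5 = 14.107670 N
F_6 = -12.190993 N

step 0→1:
  ẍ = (ẋ'−ẋ)/dt = (-0.636791413−-0.716760508)/0.038733 = 2.064624
  θ̈ = (θ̇'−θ̇)/dt = (-0.830729591−-0.697802078)/0.038733 = -3.431893
  sinθ=-0.050266, cosθ=0.998736
  F = (M+m)·ẍ + m·l·cosθ·θ̈ − m·l·sinθ·θ̇² = 3.639260 + -0.320380 − -0.002288 = 3.321167
step 1→2:
  ẍ = (ẋ'−ẋ)/dt = (-0.720078869−-0.636791413)/0.038733 = -2.150297
  θ̈ = (θ̇'−θ̇)/dt = (-0.758615630−-0.830729591)/0.038733 = 1.861822
  sinθ=-0.077238, cosθ=0.997013
  F = (M+m)·ẍ + m·l·cosθ·θ̈ − m·l·sinθ·θ̇² = -3.790273 + 0.173508 − -0.004982 = -3.611782
step 2→3:
  ẍ = (ẋ'−ẋ)/dt = (-0.522739747−-0.720078869)/0.038733 = 5.094858
  θ̈ = (θ̇'−θ̇)/dt = (-1.077850974−-0.758615630)/0.038733 = -8.241947
  sinθ=-0.109273, cosθ=0.994012
  F = (M+m)·ẍ + m·l·cosθ·θ̈ − m·l·sinθ·θ̇² = 8.980573 + -0.765778 − -0.005878 = 8.220673
step 3→4:
  ẍ = (ẋ'−ẋ)/dt = (-0.327573392−-0.522739747)/0.038733 = 5.038762
  θ̈ = (θ̇'−θ̇)/dt = (-1.408111404−-1.077850974)/0.038733 = -8.526590
  sinθ=-0.138429, cosθ=0.990372
  F = (M+m)·ẍ + m·l·cosθ·θ̈ − m·l·sinθ·θ̇² = 8.881694 + -0.789324 − -0.015032 = 8.107402
step 4→5:
  ẍ = (ẋ'−ẋ)/dt = (-0.285196438−-0.327573392)/0.038733 = 1.094079
  θ̈ = (θ̇'−θ̇)/dt = (-1.555785387−-1.408111404)/0.038733 = -3.812614
  sinθ=-0.179643, cosθ=0.983732
  F = (M+m)·ẍ + m·l·cosθ·θ̈ − m·l·sinθ·θ̇² = 1.928504 + -0.350575 − -0.033294 = 1.611223
step 5→6:
  ẍ = (ẋ'−ẋ)/dt = (0.052527865−-0.285196438)/0.038733 = 8.719291
  θ̈ = (θ̇'−θ̇)/dt = (-2.115825972−-1.555785387)/0.038733 = -14.459004
  sinθ=-0.233002, cosθ=0.972476
  F = (M+m)·ẍ + m·l·cosθ·θ̈ − m·l·sinθ·θ̇² = 15.369268 + -1.314314 − -0.052716 = 14.107670
step 6→7:
  ẍ = (ẋ'−ẋ)/dt = (-0.228837561−0.052527865)/0.038733 = -7.264230
  θ̈ = (θ̇'−θ̇)/dt = (-1.902871389−-2.115825972)/0.038733 = 5.498014
  sinθ=-0.291146, cosθ=0.956679
  F = (M+m)·ẍ + m·l·cosθ·θ̈ − m·l·sinθ·θ̇² = -12.804470 + 0.491647 − -0.121829 = -12.190993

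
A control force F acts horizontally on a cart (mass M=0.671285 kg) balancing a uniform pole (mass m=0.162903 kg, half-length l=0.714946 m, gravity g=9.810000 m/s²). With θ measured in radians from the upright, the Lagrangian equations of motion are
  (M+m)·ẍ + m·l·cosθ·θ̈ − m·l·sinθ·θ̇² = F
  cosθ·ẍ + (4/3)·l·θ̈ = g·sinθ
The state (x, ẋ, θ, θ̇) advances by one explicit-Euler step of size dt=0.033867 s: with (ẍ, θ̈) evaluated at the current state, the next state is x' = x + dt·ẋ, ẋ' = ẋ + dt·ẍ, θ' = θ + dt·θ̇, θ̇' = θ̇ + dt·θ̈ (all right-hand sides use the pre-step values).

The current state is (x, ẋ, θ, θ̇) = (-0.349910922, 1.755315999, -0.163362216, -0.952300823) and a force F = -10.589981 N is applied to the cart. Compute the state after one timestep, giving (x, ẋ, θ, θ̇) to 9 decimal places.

(-0.290463635, 1.262170099, -0.195613788, -0.498546374)

sinθ=-0.162636571, cosθ=0.986686042
temp = (F + m·l·θ̇²·sinθ)/(M+m) = (-10.589981 + -0.017177852)/0.834188 = -12.715549555
θ̈ = (g·sinθ − cosθ·temp)/(l·(4/3 − m·cos²θ/(M+m))) = 13.398129418
ẍ = temp − m·l·θ̈·cosθ/(M+m) = -14.561251364
Euler: x'=-0.349910922+0.033867·1.755315999=-0.290463635, ẋ'=1.755315999+0.033867·-14.561251364=1.262170099
       θ'=-0.163362216+0.033867·-0.952300823=-0.195613788, θ̇'=-0.952300823+0.033867·13.398129418=-0.498546374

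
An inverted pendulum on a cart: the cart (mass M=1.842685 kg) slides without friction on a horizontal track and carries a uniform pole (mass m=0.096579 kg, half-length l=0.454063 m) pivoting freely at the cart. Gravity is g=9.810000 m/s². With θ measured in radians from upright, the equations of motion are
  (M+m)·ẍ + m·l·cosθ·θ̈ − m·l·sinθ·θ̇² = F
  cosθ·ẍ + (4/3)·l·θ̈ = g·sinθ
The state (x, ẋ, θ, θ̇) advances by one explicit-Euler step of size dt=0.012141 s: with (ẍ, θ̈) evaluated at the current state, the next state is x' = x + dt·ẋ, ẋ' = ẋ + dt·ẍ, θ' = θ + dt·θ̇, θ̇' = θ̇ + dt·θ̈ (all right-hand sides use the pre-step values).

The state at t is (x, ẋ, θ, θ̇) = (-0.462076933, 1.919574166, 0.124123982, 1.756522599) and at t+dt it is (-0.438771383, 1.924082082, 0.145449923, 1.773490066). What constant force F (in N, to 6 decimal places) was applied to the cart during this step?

F = 0.764106 N

ẍ = (ẋ'−ẋ)/dt = (1.924082082−1.919574166)/0.012141 = 0.371297
θ̈ = (θ̇'−θ̇)/dt = (1.773490066−1.756522599)/0.012141 = 1.397535
sinθ=0.123806, cosθ=0.992307
F = (M+m)·ẍ + m·l·cosθ·θ̈ − m·l·sinθ·θ̇² = 0.720043 + 0.060815 − 0.016751 = 0.764106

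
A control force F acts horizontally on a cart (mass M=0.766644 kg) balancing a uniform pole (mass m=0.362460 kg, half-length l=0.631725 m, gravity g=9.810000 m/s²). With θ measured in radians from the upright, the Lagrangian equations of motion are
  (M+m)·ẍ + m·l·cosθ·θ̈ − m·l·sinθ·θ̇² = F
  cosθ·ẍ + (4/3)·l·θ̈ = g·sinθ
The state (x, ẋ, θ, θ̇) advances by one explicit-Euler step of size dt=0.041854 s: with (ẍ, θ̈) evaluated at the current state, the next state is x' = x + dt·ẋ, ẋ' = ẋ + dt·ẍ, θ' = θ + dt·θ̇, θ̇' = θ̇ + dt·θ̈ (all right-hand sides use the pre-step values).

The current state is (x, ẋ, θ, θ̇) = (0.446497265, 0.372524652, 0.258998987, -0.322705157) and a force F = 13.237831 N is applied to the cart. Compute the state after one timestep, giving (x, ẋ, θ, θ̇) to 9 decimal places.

(0.462088912, 0.974381184, 0.245492485, -0.888567477)

sinθ=0.256113054, cosθ=0.966646835
temp = (F + m·l·θ̇²·sinθ)/(M+m) = (13.237831 + 0.006107053)/1.129104 = 11.729599800
θ̈ = (g·sinθ − cosθ·temp)/(l·(4/3 − m·cos²θ/(M+m))) = -13.519910154
ẍ = temp − m·l·θ̈·cosθ/(M+m) = 14.379904722
Euler: x'=0.446497265+0.041854·0.372524652=0.462088912, ẋ'=0.372524652+0.041854·14.379904722=0.974381184
       θ'=0.258998987+0.041854·-0.322705157=0.245492485, θ̇'=-0.322705157+0.041854·-13.519910154=-0.888567477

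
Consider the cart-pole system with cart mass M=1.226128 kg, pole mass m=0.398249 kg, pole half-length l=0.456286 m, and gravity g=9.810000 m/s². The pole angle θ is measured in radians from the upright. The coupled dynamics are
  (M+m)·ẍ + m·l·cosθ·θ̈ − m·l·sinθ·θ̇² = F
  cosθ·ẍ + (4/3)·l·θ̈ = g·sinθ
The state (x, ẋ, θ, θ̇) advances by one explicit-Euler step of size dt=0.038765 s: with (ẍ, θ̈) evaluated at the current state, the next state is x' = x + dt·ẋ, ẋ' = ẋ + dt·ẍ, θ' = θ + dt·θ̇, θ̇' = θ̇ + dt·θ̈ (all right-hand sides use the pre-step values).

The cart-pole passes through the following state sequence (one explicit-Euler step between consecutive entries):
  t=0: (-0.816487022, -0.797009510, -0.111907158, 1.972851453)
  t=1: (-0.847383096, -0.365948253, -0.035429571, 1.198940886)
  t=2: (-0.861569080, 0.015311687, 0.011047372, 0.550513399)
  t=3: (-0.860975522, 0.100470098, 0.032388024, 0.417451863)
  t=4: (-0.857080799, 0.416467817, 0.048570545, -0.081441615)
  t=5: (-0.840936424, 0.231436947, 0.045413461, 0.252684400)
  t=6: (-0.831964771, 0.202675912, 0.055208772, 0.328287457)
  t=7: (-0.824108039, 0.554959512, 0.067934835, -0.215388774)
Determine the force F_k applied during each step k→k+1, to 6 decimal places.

F_0 = 14.536719 N
F_1 = 12.947587 N
F_2 = 2.944097 N
F_3 = 10.902891 N
F_4 = -6.189034 N
F_5 = -0.851673 N
F_6 = 12.216062 N

step 0→1:
  ẍ = (ẋ'−ẋ)/dt = (-0.365948253−-0.797009510)/0.038765 = 11.119857
  θ̈ = (θ̇'−θ̇)/dt = (1.198940886−1.972851453)/0.038765 = -19.964158
  sinθ=-0.111674, cosθ=0.993745
  F = (M+m)·ẍ + m·l·cosθ·θ̈ − m·l·sinθ·θ̇² = 18.062840 + -3.605104 − -0.078983 = 14.536719
step 1→2:
  ẍ = (ẋ'−ẋ)/dt = (0.015311687−-0.365948253)/0.038765 = 9.835159
  θ̈ = (θ̇'−θ̇)/dt = (0.550513399−1.198940886)/0.038765 = -16.727138
  sinθ=-0.035422, cosθ=0.999372
  F = (M+m)·ẍ + m·l·cosθ·θ̈ − m·l·sinθ·θ̇² = 15.976006 + -3.037672 − -0.009253 = 12.947587
step 2→3:
  ẍ = (ẋ'−ẋ)/dt = (0.100470098−0.015311687)/0.038765 = 2.196786
  θ̈ = (θ̇'−θ̇)/dt = (0.417451863−0.550513399)/0.038765 = -3.432517
  sinθ=0.011047, cosθ=0.999939
  F = (M+m)·ẍ + m·l·cosθ·θ̈ − m·l·sinθ·θ̇² = 3.568409 + -0.623703 − 0.000608 = 2.944097
step 3→4:
  ẍ = (ẋ'−ẋ)/dt = (0.416467817−0.100470098)/0.038765 = 8.151624
  θ̈ = (θ̇'−θ̇)/dt = (-0.081441615−0.417451863)/0.038765 = -12.869689
  sinθ=0.032382, cosθ=0.999476
  F = (M+m)·ẍ + m·l·cosθ·θ̈ − m·l·sinθ·θ̇² = 13.241311 + -2.337395 − 0.001025 = 10.902891
step 4→5:
  ẍ = (ẋ'−ẋ)/dt = (0.231436947−0.416467817)/0.038765 = -4.773143
  θ̈ = (θ̇'−θ̇)/dt = (0.252684400−-0.081441615)/0.038765 = 8.619270
  sinθ=0.048551, cosθ=0.998821
  F = (M+m)·ẍ + m·l·cosθ·θ̈ − m·l·sinθ·θ̇² = -7.753383 + 1.564407 − 0.000059 = -6.189034
step 5→6:
  ẍ = (ẋ'−ẋ)/dt = (0.202675912−0.231436947)/0.038765 = -0.741933
  θ̈ = (θ̇'−θ̇)/dt = (0.328287457−0.252684400)/0.038765 = 1.950292
  sinθ=0.045398, cosθ=0.998969
  F = (M+m)·ẍ + m·l·cosθ·θ̈ − m·l·sinθ·θ̇² = -1.205179 + 0.354033 − 0.000527 = -0.851673
step 6→7:
  ẍ = (ẋ'−ẋ)/dt = (0.554959512−0.202675912)/0.038765 = 9.087672
  θ̈ = (θ̇'−θ̇)/dt = (-0.215388774−0.328287457)/0.038765 = -14.024925
  sinθ=0.055181, cosθ=0.998476
  F = (M+m)·ẍ + m·l·cosθ·θ̈ − m·l·sinθ·θ̇² = 14.761805 + -2.544663 − 0.001081 = 12.216062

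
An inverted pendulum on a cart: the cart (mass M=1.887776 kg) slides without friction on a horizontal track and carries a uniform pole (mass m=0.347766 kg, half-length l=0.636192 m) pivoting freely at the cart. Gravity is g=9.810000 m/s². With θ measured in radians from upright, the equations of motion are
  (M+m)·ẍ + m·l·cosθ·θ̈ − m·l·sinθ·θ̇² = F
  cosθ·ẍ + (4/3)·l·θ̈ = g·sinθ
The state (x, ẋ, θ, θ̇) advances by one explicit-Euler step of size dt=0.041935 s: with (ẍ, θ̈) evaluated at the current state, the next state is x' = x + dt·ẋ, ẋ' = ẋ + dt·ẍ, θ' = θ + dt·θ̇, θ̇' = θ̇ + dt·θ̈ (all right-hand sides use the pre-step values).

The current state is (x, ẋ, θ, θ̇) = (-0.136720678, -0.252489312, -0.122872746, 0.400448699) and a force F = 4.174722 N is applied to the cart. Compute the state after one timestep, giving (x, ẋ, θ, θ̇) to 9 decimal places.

(-0.147308817, -0.157506490, -0.106079930, 0.229878383)

sinθ=-0.122563796, cosθ=0.992460637
temp = (F + m·l·θ̇²·sinθ)/(M+m) = (4.174722 + -0.004348418)/2.235542 = 1.865486572
θ̈ = (g·sinθ − cosθ·temp)/(l·(4/3 − m·cos²θ/(M+m))) = -4.067492936
ẍ = temp − m·l·θ̈·cosθ/(M+m) = 2.265001111
Euler: x'=-0.136720678+0.041935·-0.252489312=-0.147308817, ẋ'=-0.252489312+0.041935·2.265001111=-0.157506490
       θ'=-0.122872746+0.041935·0.400448699=-0.106079930, θ̇'=0.400448699+0.041935·-4.067492936=0.229878383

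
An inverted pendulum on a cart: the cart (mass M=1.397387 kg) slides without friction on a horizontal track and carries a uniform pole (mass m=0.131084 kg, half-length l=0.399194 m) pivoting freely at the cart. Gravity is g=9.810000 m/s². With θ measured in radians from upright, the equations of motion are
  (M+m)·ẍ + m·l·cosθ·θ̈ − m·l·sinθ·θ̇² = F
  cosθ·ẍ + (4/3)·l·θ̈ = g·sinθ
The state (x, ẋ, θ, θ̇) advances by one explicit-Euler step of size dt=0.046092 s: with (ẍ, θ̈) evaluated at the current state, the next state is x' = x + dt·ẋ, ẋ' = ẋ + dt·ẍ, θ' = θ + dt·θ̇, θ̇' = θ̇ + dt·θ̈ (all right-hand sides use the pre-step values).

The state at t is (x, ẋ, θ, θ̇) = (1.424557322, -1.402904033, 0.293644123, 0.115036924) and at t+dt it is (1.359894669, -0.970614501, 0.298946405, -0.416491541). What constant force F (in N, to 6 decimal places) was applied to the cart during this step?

F = 13.757475 N

ẍ = (ẋ'−ẋ)/dt = (-0.970614501−-1.402904033)/0.046092 = 9.378841
θ̈ = (θ̇'−θ̇)/dt = (-0.416491541−0.115036924)/0.046092 = -11.531903
sinθ=0.289442, cosθ=0.957195
F = (M+m)·ẍ + m·l·cosθ·θ̈ − m·l·sinθ·θ̇² = 14.335286 + -0.577611 − 0.000200 = 13.757475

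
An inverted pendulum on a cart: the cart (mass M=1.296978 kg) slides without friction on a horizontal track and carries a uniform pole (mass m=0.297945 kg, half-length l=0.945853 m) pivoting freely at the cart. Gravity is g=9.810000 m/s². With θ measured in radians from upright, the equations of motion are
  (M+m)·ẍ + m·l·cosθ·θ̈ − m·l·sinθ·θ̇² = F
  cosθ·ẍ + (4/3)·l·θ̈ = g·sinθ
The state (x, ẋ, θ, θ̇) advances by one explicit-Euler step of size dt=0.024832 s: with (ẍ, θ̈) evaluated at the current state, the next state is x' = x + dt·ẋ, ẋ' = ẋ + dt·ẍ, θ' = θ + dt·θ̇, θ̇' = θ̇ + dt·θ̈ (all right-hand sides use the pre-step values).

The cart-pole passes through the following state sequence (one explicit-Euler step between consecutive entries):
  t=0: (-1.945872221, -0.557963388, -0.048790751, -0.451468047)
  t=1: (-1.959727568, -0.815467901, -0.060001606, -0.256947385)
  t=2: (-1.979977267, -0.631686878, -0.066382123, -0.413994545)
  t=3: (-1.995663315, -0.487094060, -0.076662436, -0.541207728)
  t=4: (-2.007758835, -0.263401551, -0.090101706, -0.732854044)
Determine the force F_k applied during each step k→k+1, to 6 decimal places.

F_0 = -14.331397 N
F_1 = 10.026020 N
F_2 = 7.849658 N
F_3 = 12.205206 N

step 0→1:
  ẍ = (ẋ'−ẋ)/dt = (-0.815467901−-0.557963388)/0.024832 = -10.369866
  θ̈ = (θ̇'−θ̇)/dt = (-0.256947385−-0.451468047)/0.024832 = 7.833467
  sinθ=-0.048771, cosθ=0.998810
  F = (M+m)·ẍ + m·l·cosθ·θ̈ − m·l·sinθ·θ̇² = -16.539138 + 2.204939 − -0.002801 = -14.331397
step 1→2:
  ẍ = (ẋ'−ẋ)/dt = (-0.631686878−-0.815467901)/0.024832 = 7.400975
  θ̈ = (θ̇'−θ̇)/dt = (-0.413994545−-0.256947385)/0.024832 = -6.324386
  sinθ=-0.059966, cosθ=0.998200
  F = (M+m)·ẍ + m·l·cosθ·θ̈ − m·l·sinθ·θ̇² = 11.803986 + -1.779082 − -0.001116 = 10.026020
step 2→3:
  ẍ = (ẋ'−ẋ)/dt = (-0.487094060−-0.631686878)/0.024832 = 5.822842
  θ̈ = (θ̇'−θ̇)/dt = (-0.541207728−-0.413994545)/0.024832 = -5.122954
  sinθ=-0.066333, cosθ=0.997798
  F = (M+m)·ẍ + m·l·cosθ·θ̈ − m·l·sinθ·θ̇² = 9.286985 + -1.440531 − -0.003204 = 7.849658
step 3→4:
  ẍ = (ẋ'−ẋ)/dt = (-0.263401551−-0.487094060)/0.024832 = 9.008236
  θ̈ = (θ̇'−θ̇)/dt = (-0.732854044−-0.541207728)/0.024832 = -7.717716
  sinθ=-0.076587, cosθ=0.997063
  F = (M+m)·ẍ + m·l·cosθ·θ̈ − m·l·sinθ·θ̇² = 14.367442 + -2.168558 − -0.006322 = 12.205206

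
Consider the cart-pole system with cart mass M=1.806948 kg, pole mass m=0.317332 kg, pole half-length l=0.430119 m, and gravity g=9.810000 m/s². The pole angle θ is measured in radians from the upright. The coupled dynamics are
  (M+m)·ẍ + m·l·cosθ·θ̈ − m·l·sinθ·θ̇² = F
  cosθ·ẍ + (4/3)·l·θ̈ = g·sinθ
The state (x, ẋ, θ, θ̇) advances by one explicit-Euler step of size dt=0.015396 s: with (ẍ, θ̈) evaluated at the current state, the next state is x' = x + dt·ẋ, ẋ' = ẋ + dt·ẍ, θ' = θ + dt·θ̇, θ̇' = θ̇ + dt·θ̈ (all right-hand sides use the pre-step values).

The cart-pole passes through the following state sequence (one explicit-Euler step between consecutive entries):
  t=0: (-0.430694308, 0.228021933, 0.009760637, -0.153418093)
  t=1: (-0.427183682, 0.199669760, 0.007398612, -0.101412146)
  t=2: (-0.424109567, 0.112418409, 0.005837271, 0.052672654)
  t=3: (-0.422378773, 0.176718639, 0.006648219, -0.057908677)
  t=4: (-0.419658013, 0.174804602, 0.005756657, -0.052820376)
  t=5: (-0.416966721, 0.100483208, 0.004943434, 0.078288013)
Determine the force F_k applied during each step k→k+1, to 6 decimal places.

F_0 = -3.450926 N
F_1 = -10.672637 N
F_2 = 7.891570 N
F_3 = -0.218986 N
F_4 = -9.092279 N

step 0→1:
  ẍ = (ẋ'−ẋ)/dt = (0.199669760−0.228021933)/0.015396 = -1.841529
  θ̈ = (θ̇'−θ̇)/dt = (-0.101412146−-0.153418093)/0.015396 = 3.377887
  sinθ=0.009760, cosθ=0.999952
  F = (M+m)·ẍ + m·l·cosθ·θ̈ − m·l·sinθ·θ̇² = -3.911922 + 0.461028 − 0.000031 = -3.450926
step 1→2:
  ẍ = (ẋ'−ẋ)/dt = (0.112418409−0.199669760)/0.015396 = -5.667144
  θ̈ = (θ̇'−θ̇)/dt = (0.052672654−-0.101412146)/0.015396 = 10.008106
  sinθ=0.007399, cosθ=0.999973
  F = (M+m)·ẍ + m·l·cosθ·θ̈ − m·l·sinθ·θ̇² = -12.038601 + 1.365974 − 0.000010 = -10.672637
step 2→3:
  ẍ = (ẋ'−ẋ)/dt = (0.176718639−0.112418409)/0.015396 = 4.176424
  θ̈ = (θ̇'−θ̇)/dt = (-0.057908677−0.052672654)/0.015396 = -7.182471
  sinθ=0.005837, cosθ=0.999983
  F = (M+m)·ẍ + m·l·cosθ·θ̈ − m·l·sinθ·θ̇² = 8.871895 + -0.980323 − 0.000002 = 7.891570
step 3→4:
  ẍ = (ẋ'−ẋ)/dt = (0.174804602−0.176718639)/0.015396 = -0.124320
  θ̈ = (θ̇'−θ̇)/dt = (-0.052820376−-0.057908677)/0.015396 = 0.330495
  sinθ=0.006648, cosθ=0.999978
  F = (M+m)·ẍ + m·l·cosθ·θ̈ − m·l·sinθ·θ̇² = -0.264091 + 0.045108 − 0.000003 = -0.218986
step 4→5:
  ẍ = (ẋ'−ẋ)/dt = (0.100483208−0.174804602)/0.015396 = -4.827318
  θ̈ = (θ̇'−θ̇)/dt = (0.078288013−-0.052820376)/0.015396 = 8.515744
  sinθ=0.005757, cosθ=0.999983
  F = (M+m)·ẍ + m·l·cosθ·θ̈ − m·l·sinθ·θ̇² = -10.254576 + 1.162299 − 0.000002 = -9.092279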